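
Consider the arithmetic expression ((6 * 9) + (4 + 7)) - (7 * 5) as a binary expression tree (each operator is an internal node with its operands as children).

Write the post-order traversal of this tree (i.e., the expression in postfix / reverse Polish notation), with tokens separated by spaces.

Post-order on an expression tree gives postfix notation: for each operator, emit left operand, right operand, then the operator.

6 9 * 4 7 + + 7 5 * -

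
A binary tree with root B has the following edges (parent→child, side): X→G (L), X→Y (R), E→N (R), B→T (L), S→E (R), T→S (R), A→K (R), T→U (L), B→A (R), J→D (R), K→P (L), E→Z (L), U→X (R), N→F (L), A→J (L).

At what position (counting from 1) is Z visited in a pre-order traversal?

Pre-order visits the node, then its left subtree, then its right subtree.
Visit B.
At B: go left to T.
  Visit T.
  At T: go left to U.
    Visit U.
    At U: no left child.
    At U: go right to X.
      Visit X.
      At X: go left to G.
        G is a leaf — visit G.
      At X: go right to Y.
        Y is a leaf — visit Y.
  At T: go right to S.
    Visit S.
    At S: no left child.
    At S: go right to E.
      Visit E.
      At E: go left to Z.
        Z is a leaf — visit Z.
      At E: go right to N.
        Visit N.
        At N: go left to F.
          F is a leaf — visit F.
        At N: no right child.
At B: go right to A.
  Visit A.
  At A: go left to J.
    Visit J.
    At J: no left child.
    At J: go right to D.
      D is a leaf — visit D.
  At A: go right to K.
    Visit K.
    At K: go left to P.
      P is a leaf — visit P.
    At K: no right child.
Full pre-order sequence: B, T, U, X, G, Y, S, E, Z, N, F, A, J, D, K, P.

9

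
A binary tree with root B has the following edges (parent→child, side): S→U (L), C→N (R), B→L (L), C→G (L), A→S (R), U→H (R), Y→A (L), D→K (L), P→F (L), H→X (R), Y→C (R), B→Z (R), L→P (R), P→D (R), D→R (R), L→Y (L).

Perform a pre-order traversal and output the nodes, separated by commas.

B, L, Y, A, S, U, H, X, C, G, N, P, F, D, K, R, Z

Pre-order visits the node, then its left subtree, then its right subtree.
Visit B.
At B: go left to L.
  Visit L.
  At L: go left to Y.
    Visit Y.
    At Y: go left to A.
      Visit A.
      At A: no left child.
      At A: go right to S.
        Visit S.
        At S: go left to U.
          Visit U.
          At U: no left child.
          At U: go right to H.
            Visit H.
            At H: no left child.
            At H: go right to X.
              X is a leaf — visit X.
        At S: no right child.
    At Y: go right to C.
      Visit C.
      At C: go left to G.
        G is a leaf — visit G.
      At C: go right to N.
        N is a leaf — visit N.
  At L: go right to P.
    Visit P.
    At P: go left to F.
      F is a leaf — visit F.
    At P: go right to D.
      Visit D.
      At D: go left to K.
        K is a leaf — visit K.
      At D: go right to R.
        R is a leaf — visit R.
At B: go right to Z.
  Z is a leaf — visit Z.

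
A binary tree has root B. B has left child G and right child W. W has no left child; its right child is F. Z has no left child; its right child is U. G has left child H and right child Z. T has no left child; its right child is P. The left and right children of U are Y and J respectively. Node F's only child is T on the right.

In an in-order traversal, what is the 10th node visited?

T

In-order visits the left subtree, then the node, then the right subtree.
At B: go left to G.
  At G: go left to H.
    H is a leaf — visit H.
  Visit G.
  At G: go right to Z.
    At Z: no left child.
    Visit Z.
    At Z: go right to U.
      At U: go left to Y.
        Y is a leaf — visit Y.
      Visit U.
      At U: go right to J.
        J is a leaf — visit J.
Visit B.
At B: go right to W.
  At W: no left child.
  Visit W.
  At W: go right to F.
    At F: no left child.
    Visit F.
    At F: go right to T.
      At T: no left child.
      Visit T.
      At T: go right to P.
        P is a leaf — visit P.
Full in-order sequence: H, G, Z, Y, U, J, B, W, F, T, P.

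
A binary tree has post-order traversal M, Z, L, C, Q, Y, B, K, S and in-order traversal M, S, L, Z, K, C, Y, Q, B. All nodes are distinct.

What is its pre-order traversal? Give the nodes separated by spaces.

The last element of post-order is the root; it splits in-order into left and right subtrees.
Root S: left subtree has 1 node {M}, right has 7 {L, Z, K, C, Y, Q, B}.
  Root K: left subtree has 2 nodes {L, Z}, right has 4 {C, Y, Q, B}.
    Root L: left subtree has 0 nodes { }, right has 1 {Z}.
    Root B: left subtree has 3 nodes {C, Y, Q}, right has 0 { }.
      Root Y: left subtree has 1 node {C}, right has 1 {Q}.

S M K L Z B Y C Q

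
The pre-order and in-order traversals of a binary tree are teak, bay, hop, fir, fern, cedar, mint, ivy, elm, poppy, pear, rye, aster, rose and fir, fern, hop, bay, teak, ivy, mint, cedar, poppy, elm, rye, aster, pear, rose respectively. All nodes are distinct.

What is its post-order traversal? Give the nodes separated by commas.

The first element of pre-order is the root; it splits in-order into left and right subtrees.
Root teak: left subtree has 4 nodes {fir, fern, hop, bay}, right has 9 {ivy, mint, cedar, poppy, elm, rye, aster, pear, rose}.
  Root bay: left subtree has 3 nodes {fir, fern, hop}, right has 0 { }.
    Root hop: left subtree has 2 nodes {fir, fern}, right has 0 { }.
      Root fir: left subtree has 0 nodes { }, right has 1 {fern}.
  Root cedar: left subtree has 2 nodes {ivy, mint}, right has 6 {poppy, elm, rye, aster, pear, rose}.
    Root mint: left subtree has 1 node {ivy}, right has 0 { }.
    Root elm: left subtree has 1 node {poppy}, right has 4 {rye, aster, pear, rose}.
      Root pear: left subtree has 2 nodes {rye, aster}, right has 1 {rose}.
        Root rye: left subtree has 0 nodes { }, right has 1 {aster}.

fern, fir, hop, bay, ivy, mint, poppy, aster, rye, rose, pear, elm, cedar, teak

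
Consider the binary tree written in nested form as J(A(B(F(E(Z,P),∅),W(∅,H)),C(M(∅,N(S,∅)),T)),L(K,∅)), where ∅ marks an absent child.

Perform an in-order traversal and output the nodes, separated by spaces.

In-order visits the left subtree, then the node, then the right subtree.
At J: go left to A.
  At A: go left to B.
    At B: go left to F.
      At F: go left to E.
        At E: go left to Z.
          Z is a leaf — visit Z.
        Visit E.
        At E: go right to P.
          P is a leaf — visit P.
      Visit F.
      At F: no right child.
    Visit B.
    At B: go right to W.
      At W: no left child.
      Visit W.
      At W: go right to H.
        H is a leaf — visit H.
  Visit A.
  At A: go right to C.
    At C: go left to M.
      At M: no left child.
      Visit M.
      At M: go right to N.
        At N: go left to S.
          S is a leaf — visit S.
        Visit N.
        At N: no right child.
    Visit C.
    At C: go right to T.
      T is a leaf — visit T.
Visit J.
At J: go right to L.
  At L: go left to K.
    K is a leaf — visit K.
  Visit L.
  At L: no right child.

Z E P F B W H A M S N C T J K L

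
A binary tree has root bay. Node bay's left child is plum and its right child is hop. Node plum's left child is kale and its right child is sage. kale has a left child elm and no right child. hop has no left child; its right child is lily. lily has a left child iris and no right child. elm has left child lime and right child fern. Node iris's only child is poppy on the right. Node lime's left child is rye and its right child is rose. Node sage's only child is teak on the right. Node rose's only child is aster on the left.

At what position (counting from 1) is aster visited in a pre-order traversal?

8

Pre-order visits the node, then its left subtree, then its right subtree.
Visit bay.
At bay: go left to plum.
  Visit plum.
  At plum: go left to kale.
    Visit kale.
    At kale: go left to elm.
      Visit elm.
      At elm: go left to lime.
        Visit lime.
        At lime: go left to rye.
          rye is a leaf — visit rye.
        At lime: go right to rose.
          Visit rose.
          At rose: go left to aster.
            aster is a leaf — visit aster.
          At rose: no right child.
      At elm: go right to fern.
        fern is a leaf — visit fern.
    At kale: no right child.
  At plum: go right to sage.
    Visit sage.
    At sage: no left child.
    At sage: go right to teak.
      teak is a leaf — visit teak.
At bay: go right to hop.
  Visit hop.
  At hop: no left child.
  At hop: go right to lily.
    Visit lily.
    At lily: go left to iris.
      Visit iris.
      At iris: no left child.
      At iris: go right to poppy.
        poppy is a leaf — visit poppy.
    At lily: no right child.
Full pre-order sequence: bay, plum, kale, elm, lime, rye, rose, aster, fern, sage, teak, hop, lily, iris, poppy.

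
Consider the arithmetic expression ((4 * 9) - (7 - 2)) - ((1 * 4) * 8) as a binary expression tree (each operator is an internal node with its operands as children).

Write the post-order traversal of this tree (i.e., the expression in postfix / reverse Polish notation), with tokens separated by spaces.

Post-order on an expression tree gives postfix notation: for each operator, emit left operand, right operand, then the operator.

4 9 * 7 2 - - 1 4 * 8 * -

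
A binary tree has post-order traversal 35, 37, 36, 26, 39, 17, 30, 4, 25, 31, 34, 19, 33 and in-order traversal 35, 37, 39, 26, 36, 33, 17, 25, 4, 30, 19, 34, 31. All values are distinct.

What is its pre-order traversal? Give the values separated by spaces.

33 39 37 35 26 36 19 25 17 4 30 34 31

The last element of post-order is the root; it splits in-order into left and right subtrees.
Root 33: left subtree has 5 nodes {35, 37, 39, 26, 36}, right has 7 {17, 25, 4, 30, 19, 34, 31}.
  Root 39: left subtree has 2 nodes {35, 37}, right has 2 {26, 36}.
    Root 37: left subtree has 1 node {35}, right has 0 { }.
    Root 26: left subtree has 0 nodes { }, right has 1 {36}.
  Root 19: left subtree has 4 nodes {17, 25, 4, 30}, right has 2 {34, 31}.
    Root 25: left subtree has 1 node {17}, right has 2 {4, 30}.
      Root 4: left subtree has 0 nodes { }, right has 1 {30}.
    Root 34: left subtree has 0 nodes { }, right has 1 {31}.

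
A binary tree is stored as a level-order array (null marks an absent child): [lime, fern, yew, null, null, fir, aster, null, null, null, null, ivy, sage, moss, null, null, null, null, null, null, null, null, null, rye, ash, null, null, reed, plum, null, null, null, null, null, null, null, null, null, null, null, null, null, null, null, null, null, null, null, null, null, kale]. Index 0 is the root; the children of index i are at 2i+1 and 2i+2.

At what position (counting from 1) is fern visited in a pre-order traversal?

2

Pre-order visits the node, then its left subtree, then its right subtree.
Visit lime.
At lime: go left to fern.
  fern is a leaf — visit fern.
At lime: go right to yew.
  Visit yew.
  At yew: go left to fir.
    Visit fir.
    At fir: go left to ivy.
      Visit ivy.
      At ivy: go left to rye.
        rye is a leaf — visit rye.
      At ivy: go right to ash.
        Visit ash.
        At ash: no left child.
        At ash: go right to kale.
          kale is a leaf — visit kale.
    At fir: go right to sage.
      sage is a leaf — visit sage.
  At yew: go right to aster.
    Visit aster.
    At aster: go left to moss.
      Visit moss.
      At moss: go left to reed.
        reed is a leaf — visit reed.
      At moss: go right to plum.
        plum is a leaf — visit plum.
    At aster: no right child.
Full pre-order sequence: lime, fern, yew, fir, ivy, rye, ash, kale, sage, aster, moss, reed, plum.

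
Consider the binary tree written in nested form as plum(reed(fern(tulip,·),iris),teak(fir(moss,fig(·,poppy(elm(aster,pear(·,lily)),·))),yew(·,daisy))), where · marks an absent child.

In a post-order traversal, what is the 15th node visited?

Post-order visits the left subtree, then the right subtree, then the node.
At plum: go left to reed.
  At reed: go left to fern.
    At fern: go left to tulip.
      tulip is a leaf — visit tulip.
    At fern: no right child.
    Visit fern.
  At reed: go right to iris.
    iris is a leaf — visit iris.
  Visit reed.
At plum: go right to teak.
  At teak: go left to fir.
    At fir: go left to moss.
      moss is a leaf — visit moss.
    At fir: go right to fig.
      At fig: no left child.
      At fig: go right to poppy.
        At poppy: go left to elm.
          At elm: go left to aster.
            aster is a leaf — visit aster.
          At elm: go right to pear.
            At pear: no left child.
            At pear: go right to lily.
              lily is a leaf — visit lily.
            Visit pear.
          Visit elm.
        At poppy: no right child.
        Visit poppy.
      Visit fig.
    Visit fir.
  At teak: go right to yew.
    At yew: no left child.
    At yew: go right to daisy.
      daisy is a leaf — visit daisy.
    Visit yew.
  Visit teak.
Visit plum.
Full post-order sequence: tulip, fern, iris, reed, moss, aster, lily, pear, elm, poppy, fig, fir, daisy, yew, teak, plum.

teak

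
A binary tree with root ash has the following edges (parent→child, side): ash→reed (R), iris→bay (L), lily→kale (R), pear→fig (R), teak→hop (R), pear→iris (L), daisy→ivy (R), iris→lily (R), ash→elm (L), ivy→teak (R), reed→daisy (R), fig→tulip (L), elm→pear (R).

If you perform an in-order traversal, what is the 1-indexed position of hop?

In-order visits the left subtree, then the node, then the right subtree.
At ash: go left to elm.
  At elm: no left child.
  Visit elm.
  At elm: go right to pear.
    At pear: go left to iris.
      At iris: go left to bay.
        bay is a leaf — visit bay.
      Visit iris.
      At iris: go right to lily.
        At lily: no left child.
        Visit lily.
        At lily: go right to kale.
          kale is a leaf — visit kale.
    Visit pear.
    At pear: go right to fig.
      At fig: go left to tulip.
        tulip is a leaf — visit tulip.
      Visit fig.
      At fig: no right child.
Visit ash.
At ash: go right to reed.
  At reed: no left child.
  Visit reed.
  At reed: go right to daisy.
    At daisy: no left child.
    Visit daisy.
    At daisy: go right to ivy.
      At ivy: no left child.
      Visit ivy.
      At ivy: go right to teak.
        At teak: no left child.
        Visit teak.
        At teak: go right to hop.
          hop is a leaf — visit hop.
Full in-order sequence: elm, bay, iris, lily, kale, pear, tulip, fig, ash, reed, daisy, ivy, teak, hop.

14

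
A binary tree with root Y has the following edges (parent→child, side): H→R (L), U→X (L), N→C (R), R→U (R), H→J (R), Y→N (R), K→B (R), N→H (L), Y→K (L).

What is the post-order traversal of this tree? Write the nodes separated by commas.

Post-order visits the left subtree, then the right subtree, then the node.
At Y: go left to K.
  At K: no left child.
  At K: go right to B.
    B is a leaf — visit B.
  Visit K.
At Y: go right to N.
  At N: go left to H.
    At H: go left to R.
      At R: no left child.
      At R: go right to U.
        At U: go left to X.
          X is a leaf — visit X.
        At U: no right child.
        Visit U.
      Visit R.
    At H: go right to J.
      J is a leaf — visit J.
    Visit H.
  At N: go right to C.
    C is a leaf — visit C.
  Visit N.
Visit Y.

B, K, X, U, R, J, H, C, N, Y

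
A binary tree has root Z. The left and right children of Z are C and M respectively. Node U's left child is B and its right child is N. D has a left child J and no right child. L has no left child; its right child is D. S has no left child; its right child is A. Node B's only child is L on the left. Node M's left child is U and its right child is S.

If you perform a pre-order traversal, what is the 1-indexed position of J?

Pre-order visits the node, then its left subtree, then its right subtree.
Visit Z.
At Z: go left to C.
  C is a leaf — visit C.
At Z: go right to M.
  Visit M.
  At M: go left to U.
    Visit U.
    At U: go left to B.
      Visit B.
      At B: go left to L.
        Visit L.
        At L: no left child.
        At L: go right to D.
          Visit D.
          At D: go left to J.
            J is a leaf — visit J.
          At D: no right child.
      At B: no right child.
    At U: go right to N.
      N is a leaf — visit N.
  At M: go right to S.
    Visit S.
    At S: no left child.
    At S: go right to A.
      A is a leaf — visit A.
Full pre-order sequence: Z, C, M, U, B, L, D, J, N, S, A.

8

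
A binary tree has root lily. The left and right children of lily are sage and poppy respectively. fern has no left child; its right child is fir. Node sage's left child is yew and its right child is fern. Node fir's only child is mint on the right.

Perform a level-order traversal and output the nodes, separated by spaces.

Level-order visits nodes level by level from the root, left to right within each level.
Level 0: lily
Level 1: sage, poppy
Level 2: yew, fern
Level 3: fir
Level 4: mint

lily sage poppy yew fern fir mint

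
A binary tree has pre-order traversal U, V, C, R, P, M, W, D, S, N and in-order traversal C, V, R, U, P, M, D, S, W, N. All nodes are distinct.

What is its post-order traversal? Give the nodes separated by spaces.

The first element of pre-order is the root; it splits in-order into left and right subtrees.
Root U: left subtree has 3 nodes {C, V, R}, right has 6 {P, M, D, S, W, N}.
  Root V: left subtree has 1 node {C}, right has 1 {R}.
  Root P: left subtree has 0 nodes { }, right has 5 {M, D, S, W, N}.
    Root M: left subtree has 0 nodes { }, right has 4 {D, S, W, N}.
      Root W: left subtree has 2 nodes {D, S}, right has 1 {N}.
        Root D: left subtree has 0 nodes { }, right has 1 {S}.

C R V S D N W M P U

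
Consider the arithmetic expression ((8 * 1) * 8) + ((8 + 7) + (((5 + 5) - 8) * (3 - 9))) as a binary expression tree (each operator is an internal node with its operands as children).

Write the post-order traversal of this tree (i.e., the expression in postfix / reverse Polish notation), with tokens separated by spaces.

Post-order on an expression tree gives postfix notation: for each operator, emit left operand, right operand, then the operator.

8 1 * 8 * 8 7 + 5 5 + 8 - 3 9 - * + +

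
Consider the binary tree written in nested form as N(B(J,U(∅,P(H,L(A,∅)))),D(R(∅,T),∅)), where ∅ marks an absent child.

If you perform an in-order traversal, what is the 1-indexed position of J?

In-order visits the left subtree, then the node, then the right subtree.
At N: go left to B.
  At B: go left to J.
    J is a leaf — visit J.
  Visit B.
  At B: go right to U.
    At U: no left child.
    Visit U.
    At U: go right to P.
      At P: go left to H.
        H is a leaf — visit H.
      Visit P.
      At P: go right to L.
        At L: go left to A.
          A is a leaf — visit A.
        Visit L.
        At L: no right child.
Visit N.
At N: go right to D.
  At D: go left to R.
    At R: no left child.
    Visit R.
    At R: go right to T.
      T is a leaf — visit T.
  Visit D.
  At D: no right child.
Full in-order sequence: J, B, U, H, P, A, L, N, R, T, D.

1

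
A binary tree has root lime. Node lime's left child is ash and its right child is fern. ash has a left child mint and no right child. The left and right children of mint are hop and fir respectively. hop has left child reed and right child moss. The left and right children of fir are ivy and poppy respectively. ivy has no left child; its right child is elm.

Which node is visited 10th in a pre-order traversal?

poppy

Pre-order visits the node, then its left subtree, then its right subtree.
Visit lime.
At lime: go left to ash.
  Visit ash.
  At ash: go left to mint.
    Visit mint.
    At mint: go left to hop.
      Visit hop.
      At hop: go left to reed.
        reed is a leaf — visit reed.
      At hop: go right to moss.
        moss is a leaf — visit moss.
    At mint: go right to fir.
      Visit fir.
      At fir: go left to ivy.
        Visit ivy.
        At ivy: no left child.
        At ivy: go right to elm.
          elm is a leaf — visit elm.
      At fir: go right to poppy.
        poppy is a leaf — visit poppy.
  At ash: no right child.
At lime: go right to fern.
  fern is a leaf — visit fern.
Full pre-order sequence: lime, ash, mint, hop, reed, moss, fir, ivy, elm, poppy, fern.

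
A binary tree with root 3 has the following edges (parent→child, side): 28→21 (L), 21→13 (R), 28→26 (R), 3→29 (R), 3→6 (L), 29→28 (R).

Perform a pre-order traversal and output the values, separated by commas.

3, 6, 29, 28, 21, 13, 26

Pre-order visits the node, then its left subtree, then its right subtree.
Visit 3.
At 3: go left to 6.
  6 is a leaf — visit 6.
At 3: go right to 29.
  Visit 29.
  At 29: no left child.
  At 29: go right to 28.
    Visit 28.
    At 28: go left to 21.
      Visit 21.
      At 21: no left child.
      At 21: go right to 13.
        13 is a leaf — visit 13.
    At 28: go right to 26.
      26 is a leaf — visit 26.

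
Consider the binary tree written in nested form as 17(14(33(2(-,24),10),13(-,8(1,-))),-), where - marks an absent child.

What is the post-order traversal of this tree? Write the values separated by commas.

Post-order visits the left subtree, then the right subtree, then the node.
At 17: go left to 14.
  At 14: go left to 33.
    At 33: go left to 2.
      At 2: no left child.
      At 2: go right to 24.
        24 is a leaf — visit 24.
      Visit 2.
    At 33: go right to 10.
      10 is a leaf — visit 10.
    Visit 33.
  At 14: go right to 13.
    At 13: no left child.
    At 13: go right to 8.
      At 8: go left to 1.
        1 is a leaf — visit 1.
      At 8: no right child.
      Visit 8.
    Visit 13.
  Visit 14.
At 17: no right child.
Visit 17.

24, 2, 10, 33, 1, 8, 13, 14, 17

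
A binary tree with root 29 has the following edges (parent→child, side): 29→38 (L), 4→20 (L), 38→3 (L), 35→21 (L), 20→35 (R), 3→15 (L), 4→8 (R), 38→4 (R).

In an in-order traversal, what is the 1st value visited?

15

In-order visits the left subtree, then the node, then the right subtree.
At 29: go left to 38.
  At 38: go left to 3.
    At 3: go left to 15.
      15 is a leaf — visit 15.
    Visit 3.
    At 3: no right child.
  Visit 38.
  At 38: go right to 4.
    At 4: go left to 20.
      At 20: no left child.
      Visit 20.
      At 20: go right to 35.
        At 35: go left to 21.
          21 is a leaf — visit 21.
        Visit 35.
        At 35: no right child.
    Visit 4.
    At 4: go right to 8.
      8 is a leaf — visit 8.
Visit 29.
At 29: no right child.
Full in-order sequence: 15, 3, 38, 20, 21, 35, 4, 8, 29.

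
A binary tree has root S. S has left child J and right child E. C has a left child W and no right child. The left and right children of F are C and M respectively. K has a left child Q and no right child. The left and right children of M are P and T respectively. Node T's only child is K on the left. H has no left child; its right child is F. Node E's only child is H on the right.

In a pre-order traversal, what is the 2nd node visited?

Pre-order visits the node, then its left subtree, then its right subtree.
Visit S.
At S: go left to J.
  J is a leaf — visit J.
At S: go right to E.
  Visit E.
  At E: no left child.
  At E: go right to H.
    Visit H.
    At H: no left child.
    At H: go right to F.
      Visit F.
      At F: go left to C.
        Visit C.
        At C: go left to W.
          W is a leaf — visit W.
        At C: no right child.
      At F: go right to M.
        Visit M.
        At M: go left to P.
          P is a leaf — visit P.
        At M: go right to T.
          Visit T.
          At T: go left to K.
            Visit K.
            At K: go left to Q.
              Q is a leaf — visit Q.
            At K: no right child.
          At T: no right child.
Full pre-order sequence: S, J, E, H, F, C, W, M, P, T, K, Q.

J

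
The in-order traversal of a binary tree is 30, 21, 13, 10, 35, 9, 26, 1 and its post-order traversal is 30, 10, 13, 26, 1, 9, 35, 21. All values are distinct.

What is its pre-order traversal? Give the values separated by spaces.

The last element of post-order is the root; it splits in-order into left and right subtrees.
Root 21: left subtree has 1 node {30}, right has 6 {13, 10, 35, 9, 26, 1}.
  Root 35: left subtree has 2 nodes {13, 10}, right has 3 {9, 26, 1}.
    Root 13: left subtree has 0 nodes { }, right has 1 {10}.
    Root 9: left subtree has 0 nodes { }, right has 2 {26, 1}.
      Root 1: left subtree has 1 node {26}, right has 0 { }.

21 30 35 13 10 9 1 26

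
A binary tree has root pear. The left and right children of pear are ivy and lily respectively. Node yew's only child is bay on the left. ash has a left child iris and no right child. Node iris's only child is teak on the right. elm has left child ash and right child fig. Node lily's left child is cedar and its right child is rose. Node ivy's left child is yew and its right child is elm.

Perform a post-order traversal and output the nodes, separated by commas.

Post-order visits the left subtree, then the right subtree, then the node.
At pear: go left to ivy.
  At ivy: go left to yew.
    At yew: go left to bay.
      bay is a leaf — visit bay.
    At yew: no right child.
    Visit yew.
  At ivy: go right to elm.
    At elm: go left to ash.
      At ash: go left to iris.
        At iris: no left child.
        At iris: go right to teak.
          teak is a leaf — visit teak.
        Visit iris.
      At ash: no right child.
      Visit ash.
    At elm: go right to fig.
      fig is a leaf — visit fig.
    Visit elm.
  Visit ivy.
At pear: go right to lily.
  At lily: go left to cedar.
    cedar is a leaf — visit cedar.
  At lily: go right to rose.
    rose is a leaf — visit rose.
  Visit lily.
Visit pear.

bay, yew, teak, iris, ash, fig, elm, ivy, cedar, rose, lily, pear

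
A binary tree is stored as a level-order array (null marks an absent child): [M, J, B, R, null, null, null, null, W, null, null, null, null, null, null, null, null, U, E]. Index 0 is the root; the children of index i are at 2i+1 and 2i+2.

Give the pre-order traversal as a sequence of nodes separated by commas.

Pre-order visits the node, then its left subtree, then its right subtree.
Visit M.
At M: go left to J.
  Visit J.
  At J: go left to R.
    Visit R.
    At R: no left child.
    At R: go right to W.
      Visit W.
      At W: go left to U.
        U is a leaf — visit U.
      At W: go right to E.
        E is a leaf — visit E.
  At J: no right child.
At M: go right to B.
  B is a leaf — visit B.

M, J, R, W, U, E, B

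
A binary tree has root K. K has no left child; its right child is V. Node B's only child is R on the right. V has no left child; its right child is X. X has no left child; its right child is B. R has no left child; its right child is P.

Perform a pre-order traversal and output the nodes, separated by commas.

K, V, X, B, R, P

Pre-order visits the node, then its left subtree, then its right subtree.
Visit K.
At K: no left child.
At K: go right to V.
  Visit V.
  At V: no left child.
  At V: go right to X.
    Visit X.
    At X: no left child.
    At X: go right to B.
      Visit B.
      At B: no left child.
      At B: go right to R.
        Visit R.
        At R: no left child.
        At R: go right to P.
          P is a leaf — visit P.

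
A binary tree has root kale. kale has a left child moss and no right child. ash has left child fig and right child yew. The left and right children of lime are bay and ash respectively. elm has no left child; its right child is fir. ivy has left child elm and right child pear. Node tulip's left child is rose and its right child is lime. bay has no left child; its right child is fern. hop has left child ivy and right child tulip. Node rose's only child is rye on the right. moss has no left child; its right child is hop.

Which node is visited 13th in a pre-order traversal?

Pre-order visits the node, then its left subtree, then its right subtree.
Visit kale.
At kale: go left to moss.
  Visit moss.
  At moss: no left child.
  At moss: go right to hop.
    Visit hop.
    At hop: go left to ivy.
      Visit ivy.
      At ivy: go left to elm.
        Visit elm.
        At elm: no left child.
        At elm: go right to fir.
          fir is a leaf — visit fir.
      At ivy: go right to pear.
        pear is a leaf — visit pear.
    At hop: go right to tulip.
      Visit tulip.
      At tulip: go left to rose.
        Visit rose.
        At rose: no left child.
        At rose: go right to rye.
          rye is a leaf — visit rye.
      At tulip: go right to lime.
        Visit lime.
        At lime: go left to bay.
          Visit bay.
          At bay: no left child.
          At bay: go right to fern.
            fern is a leaf — visit fern.
        At lime: go right to ash.
          Visit ash.
          At ash: go left to fig.
            fig is a leaf — visit fig.
          At ash: go right to yew.
            yew is a leaf — visit yew.
At kale: no right child.
Full pre-order sequence: kale, moss, hop, ivy, elm, fir, pear, tulip, rose, rye, lime, bay, fern, ash, fig, yew.

fern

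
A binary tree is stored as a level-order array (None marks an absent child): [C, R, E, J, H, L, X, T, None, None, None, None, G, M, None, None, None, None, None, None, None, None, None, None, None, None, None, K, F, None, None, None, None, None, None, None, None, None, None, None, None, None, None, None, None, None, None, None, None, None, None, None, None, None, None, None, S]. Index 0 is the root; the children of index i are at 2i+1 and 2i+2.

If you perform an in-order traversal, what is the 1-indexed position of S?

In-order visits the left subtree, then the node, then the right subtree.
At C: go left to R.
  At R: go left to J.
    At J: go left to T.
      T is a leaf — visit T.
    Visit J.
    At J: no right child.
  Visit R.
  At R: go right to H.
    H is a leaf — visit H.
Visit C.
At C: go right to E.
  At E: go left to L.
    At L: no left child.
    Visit L.
    At L: go right to G.
      G is a leaf — visit G.
  Visit E.
  At E: go right to X.
    At X: go left to M.
      At M: go left to K.
        At K: no left child.
        Visit K.
        At K: go right to S.
          S is a leaf — visit S.
      Visit M.
      At M: go right to F.
        F is a leaf — visit F.
    Visit X.
    At X: no right child.
Full in-order sequence: T, J, R, H, C, L, G, E, K, S, M, F, X.

10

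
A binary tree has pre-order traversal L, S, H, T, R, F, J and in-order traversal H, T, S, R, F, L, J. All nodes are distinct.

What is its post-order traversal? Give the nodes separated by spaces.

T H F R S J L

The first element of pre-order is the root; it splits in-order into left and right subtrees.
Root L: left subtree has 5 nodes {H, T, S, R, F}, right has 1 {J}.
  Root S: left subtree has 2 nodes {H, T}, right has 2 {R, F}.
    Root H: left subtree has 0 nodes { }, right has 1 {T}.
    Root R: left subtree has 0 nodes { }, right has 1 {F}.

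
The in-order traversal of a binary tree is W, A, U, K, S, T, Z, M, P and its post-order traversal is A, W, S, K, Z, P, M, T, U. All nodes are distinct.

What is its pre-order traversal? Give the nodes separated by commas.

U, W, A, T, K, S, M, Z, P

The last element of post-order is the root; it splits in-order into left and right subtrees.
Root U: left subtree has 2 nodes {W, A}, right has 6 {K, S, T, Z, M, P}.
  Root W: left subtree has 0 nodes { }, right has 1 {A}.
  Root T: left subtree has 2 nodes {K, S}, right has 3 {Z, M, P}.
    Root K: left subtree has 0 nodes { }, right has 1 {S}.
    Root M: left subtree has 1 node {Z}, right has 1 {P}.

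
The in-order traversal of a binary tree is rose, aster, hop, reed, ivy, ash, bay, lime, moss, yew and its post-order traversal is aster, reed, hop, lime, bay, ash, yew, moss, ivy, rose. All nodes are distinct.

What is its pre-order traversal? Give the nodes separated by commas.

rose, ivy, hop, aster, reed, moss, ash, bay, lime, yew

The last element of post-order is the root; it splits in-order into left and right subtrees.
Root rose: left subtree has 0 nodes { }, right has 9 {aster, hop, reed, ivy, ash, bay, lime, moss, yew}.
  Root ivy: left subtree has 3 nodes {aster, hop, reed}, right has 5 {ash, bay, lime, moss, yew}.
    Root hop: left subtree has 1 node {aster}, right has 1 {reed}.
    Root moss: left subtree has 3 nodes {ash, bay, lime}, right has 1 {yew}.
      Root ash: left subtree has 0 nodes { }, right has 2 {bay, lime}.
        Root bay: left subtree has 0 nodes { }, right has 1 {lime}.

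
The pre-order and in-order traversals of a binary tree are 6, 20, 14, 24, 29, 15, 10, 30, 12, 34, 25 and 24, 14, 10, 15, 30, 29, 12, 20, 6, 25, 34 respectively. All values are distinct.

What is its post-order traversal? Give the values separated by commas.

24, 10, 30, 15, 12, 29, 14, 20, 25, 34, 6

The first element of pre-order is the root; it splits in-order into left and right subtrees.
Root 6: left subtree has 8 nodes {24, 14, 10, 15, 30, 29, 12, 20}, right has 2 {25, 34}.
  Root 20: left subtree has 7 nodes {24, 14, 10, 15, 30, 29, 12}, right has 0 { }.
    Root 14: left subtree has 1 node {24}, right has 5 {10, 15, 30, 29, 12}.
      Root 29: left subtree has 3 nodes {10, 15, 30}, right has 1 {12}.
        Root 15: left subtree has 1 node {10}, right has 1 {30}.
  Root 34: left subtree has 1 node {25}, right has 0 { }.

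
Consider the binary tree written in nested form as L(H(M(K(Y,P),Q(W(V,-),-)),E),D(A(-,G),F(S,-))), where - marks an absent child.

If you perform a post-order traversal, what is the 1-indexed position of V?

4

Post-order visits the left subtree, then the right subtree, then the node.
At L: go left to H.
  At H: go left to M.
    At M: go left to K.
      At K: go left to Y.
        Y is a leaf — visit Y.
      At K: go right to P.
        P is a leaf — visit P.
      Visit K.
    At M: go right to Q.
      At Q: go left to W.
        At W: go left to V.
          V is a leaf — visit V.
        At W: no right child.
        Visit W.
      At Q: no right child.
      Visit Q.
    Visit M.
  At H: go right to E.
    E is a leaf — visit E.
  Visit H.
At L: go right to D.
  At D: go left to A.
    At A: no left child.
    At A: go right to G.
      G is a leaf — visit G.
    Visit A.
  At D: go right to F.
    At F: go left to S.
      S is a leaf — visit S.
    At F: no right child.
    Visit F.
  Visit D.
Visit L.
Full post-order sequence: Y, P, K, V, W, Q, M, E, H, G, A, S, F, D, L.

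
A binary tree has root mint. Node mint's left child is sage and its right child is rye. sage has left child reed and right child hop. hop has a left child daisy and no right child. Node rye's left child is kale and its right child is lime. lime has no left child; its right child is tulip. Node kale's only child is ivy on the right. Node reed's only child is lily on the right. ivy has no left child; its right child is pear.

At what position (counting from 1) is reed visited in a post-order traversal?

Post-order visits the left subtree, then the right subtree, then the node.
At mint: go left to sage.
  At sage: go left to reed.
    At reed: no left child.
    At reed: go right to lily.
      lily is a leaf — visit lily.
    Visit reed.
  At sage: go right to hop.
    At hop: go left to daisy.
      daisy is a leaf — visit daisy.
    At hop: no right child.
    Visit hop.
  Visit sage.
At mint: go right to rye.
  At rye: go left to kale.
    At kale: no left child.
    At kale: go right to ivy.
      At ivy: no left child.
      At ivy: go right to pear.
        pear is a leaf — visit pear.
      Visit ivy.
    Visit kale.
  At rye: go right to lime.
    At lime: no left child.
    At lime: go right to tulip.
      tulip is a leaf — visit tulip.
    Visit lime.
  Visit rye.
Visit mint.
Full post-order sequence: lily, reed, daisy, hop, sage, pear, ivy, kale, tulip, lime, rye, mint.

2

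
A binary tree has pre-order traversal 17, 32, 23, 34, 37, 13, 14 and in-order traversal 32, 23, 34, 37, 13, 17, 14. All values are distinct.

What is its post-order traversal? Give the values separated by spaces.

The first element of pre-order is the root; it splits in-order into left and right subtrees.
Root 17: left subtree has 5 nodes {32, 23, 34, 37, 13}, right has 1 {14}.
  Root 32: left subtree has 0 nodes { }, right has 4 {23, 34, 37, 13}.
    Root 23: left subtree has 0 nodes { }, right has 3 {34, 37, 13}.
      Root 34: left subtree has 0 nodes { }, right has 2 {37, 13}.
        Root 37: left subtree has 0 nodes { }, right has 1 {13}.

13 37 34 23 32 14 17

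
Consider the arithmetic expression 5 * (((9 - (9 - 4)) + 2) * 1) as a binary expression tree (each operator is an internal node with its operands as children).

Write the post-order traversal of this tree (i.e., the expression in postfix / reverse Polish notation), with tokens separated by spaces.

Post-order on an expression tree gives postfix notation: for each operator, emit left operand, right operand, then the operator.

5 9 9 4 - - 2 + 1 * *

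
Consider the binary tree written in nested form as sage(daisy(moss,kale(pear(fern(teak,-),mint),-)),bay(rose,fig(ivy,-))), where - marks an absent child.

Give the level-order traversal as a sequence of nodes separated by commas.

sage, daisy, bay, moss, kale, rose, fig, pear, ivy, fern, mint, teak

Level-order visits nodes level by level from the root, left to right within each level.
Level 0: sage
Level 1: daisy, bay
Level 2: moss, kale, rose, fig
Level 3: pear, ivy
Level 4: fern, mint
Level 5: teak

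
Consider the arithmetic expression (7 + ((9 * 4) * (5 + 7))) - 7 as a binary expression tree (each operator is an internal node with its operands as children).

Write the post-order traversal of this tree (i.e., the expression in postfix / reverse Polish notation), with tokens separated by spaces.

7 9 4 * 5 7 + * + 7 -

Post-order on an expression tree gives postfix notation: for each operator, emit left operand, right operand, then the operator.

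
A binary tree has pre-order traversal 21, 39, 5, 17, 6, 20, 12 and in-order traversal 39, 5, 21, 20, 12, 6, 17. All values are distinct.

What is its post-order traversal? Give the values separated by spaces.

The first element of pre-order is the root; it splits in-order into left and right subtrees.
Root 21: left subtree has 2 nodes {39, 5}, right has 4 {20, 12, 6, 17}.
  Root 39: left subtree has 0 nodes { }, right has 1 {5}.
  Root 17: left subtree has 3 nodes {20, 12, 6}, right has 0 { }.
    Root 6: left subtree has 2 nodes {20, 12}, right has 0 { }.
      Root 20: left subtree has 0 nodes { }, right has 1 {12}.

5 39 12 20 6 17 21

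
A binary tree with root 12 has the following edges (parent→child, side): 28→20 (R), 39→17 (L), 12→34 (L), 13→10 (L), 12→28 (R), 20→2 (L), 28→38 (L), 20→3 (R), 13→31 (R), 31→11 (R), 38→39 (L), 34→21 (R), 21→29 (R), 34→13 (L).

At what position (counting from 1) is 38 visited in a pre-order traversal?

Pre-order visits the node, then its left subtree, then its right subtree.
Visit 12.
At 12: go left to 34.
  Visit 34.
  At 34: go left to 13.
    Visit 13.
    At 13: go left to 10.
      10 is a leaf — visit 10.
    At 13: go right to 31.
      Visit 31.
      At 31: no left child.
      At 31: go right to 11.
        11 is a leaf — visit 11.
  At 34: go right to 21.
    Visit 21.
    At 21: no left child.
    At 21: go right to 29.
      29 is a leaf — visit 29.
At 12: go right to 28.
  Visit 28.
  At 28: go left to 38.
    Visit 38.
    At 38: go left to 39.
      Visit 39.
      At 39: go left to 17.
        17 is a leaf — visit 17.
      At 39: no right child.
    At 38: no right child.
  At 28: go right to 20.
    Visit 20.
    At 20: go left to 2.
      2 is a leaf — visit 2.
    At 20: go right to 3.
      3 is a leaf — visit 3.
Full pre-order sequence: 12, 34, 13, 10, 31, 11, 21, 29, 28, 38, 39, 17, 20, 2, 3.

10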